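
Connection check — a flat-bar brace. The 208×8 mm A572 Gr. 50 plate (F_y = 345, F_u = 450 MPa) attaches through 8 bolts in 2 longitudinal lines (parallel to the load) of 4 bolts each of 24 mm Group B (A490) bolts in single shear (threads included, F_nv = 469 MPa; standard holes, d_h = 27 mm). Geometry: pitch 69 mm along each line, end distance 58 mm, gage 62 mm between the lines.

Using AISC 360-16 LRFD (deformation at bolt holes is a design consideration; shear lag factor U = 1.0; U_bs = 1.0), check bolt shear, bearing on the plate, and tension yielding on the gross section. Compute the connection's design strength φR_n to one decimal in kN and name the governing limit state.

Bolt shear: A_b = π(24)²/4 = 452.39 mm². φR_n = 0.75 × 469 × 452.39 × 8 × 1 = 1273.0 kN.
Bearing (8 mm plate, F_u = 450 MPa): end bolts L_c = 58 − 27/2 = 44.5, R_n = min(1.2×44.5×8×450, 2.4×24×8×450) = 192.24 kN/bolt; interior L_c = 69 − 27 = 42, R_n = 181.44 kN/bolt. φR_n = 0.75 × (2×192.24 + 6×181.44) = 1104.8 kN.
Tension yield (gross): A_g = 208×8 = 1664 mm². φR_n = 0.90 × 345 × 1664 = 516.7 kN.
Governing: min(1273.0, 1104.8, 516.7) = 516.7 kN → gross-section yield.

516.7 kN (gross-section yield governs)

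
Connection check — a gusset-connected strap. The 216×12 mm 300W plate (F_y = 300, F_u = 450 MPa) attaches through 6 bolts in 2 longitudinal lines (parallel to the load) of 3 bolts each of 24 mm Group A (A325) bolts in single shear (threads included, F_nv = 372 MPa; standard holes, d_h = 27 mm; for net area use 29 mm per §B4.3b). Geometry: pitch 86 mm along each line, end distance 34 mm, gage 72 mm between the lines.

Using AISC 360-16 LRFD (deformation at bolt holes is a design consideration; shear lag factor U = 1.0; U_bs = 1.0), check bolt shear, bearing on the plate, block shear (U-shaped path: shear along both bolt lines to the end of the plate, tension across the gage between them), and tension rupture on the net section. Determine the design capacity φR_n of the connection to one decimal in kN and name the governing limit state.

639.9 kN (net-section rupture governs)

Bolt shear: A_b = π(24)²/4 = 452.39 mm². φR_n = 0.75 × 372 × 452.39 × 6 × 1 = 757.3 kN.
Bearing (12 mm plate, F_u = 450 MPa): end bolts L_c = 34 − 27/2 = 20.5, R_n = min(1.2×20.5×12×450, 2.4×24×12×450) = 132.84 kN/bolt; interior L_c = 86 − 27 = 59, R_n = 311.04 kN/bolt. φR_n = 0.75 × (2×132.84 + 4×311.04) = 1132.4 kN.
Block shear: shear path 2×[34+2×86] = 2×206 mm, A_gv = 4944, A_nv = 2×(206 − 2.5×29)×12 = 3204 mm²; tension across gage: (72 − 1×29)×12 = 516 mm². R_n = min(0.6×450×3204, 0.6×300×4944) + 1.0×450×516 = min(865.08, 889.92) + 232.2 = 1097.3 kN. φR_n = 0.75 × 1097.3 = 823.0 kN.
Tension rupture (net): A_n = (216 − 2×29)×12 = 1896 mm² (U = 1.0, A_e = A_n). φR_n = 0.75 × 450 × 1896 = 639.9 kN.
Governing: min(757.3, 1132.4, 823.0, 639.9) = 639.9 kN → net-section rupture.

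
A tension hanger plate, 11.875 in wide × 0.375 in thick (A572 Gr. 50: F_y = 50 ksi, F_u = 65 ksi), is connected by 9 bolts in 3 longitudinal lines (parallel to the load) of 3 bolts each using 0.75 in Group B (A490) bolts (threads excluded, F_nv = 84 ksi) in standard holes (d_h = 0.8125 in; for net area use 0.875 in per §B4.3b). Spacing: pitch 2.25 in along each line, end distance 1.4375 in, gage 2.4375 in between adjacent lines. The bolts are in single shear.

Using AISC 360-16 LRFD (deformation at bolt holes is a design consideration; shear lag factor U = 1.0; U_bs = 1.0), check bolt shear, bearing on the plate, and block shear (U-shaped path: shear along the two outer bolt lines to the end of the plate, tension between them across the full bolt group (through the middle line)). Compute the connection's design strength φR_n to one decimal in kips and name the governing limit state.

Bolt shear: A_b = π(0.75)²/4 = 0.44179 in². φR_n = 0.75 × 84 × 0.44179 × 9 × 1 = 250.5 kips.
Bearing (0.375 in plate, F_u = 65 ksi): end bolts L_c = 1.4375 − 0.8125/2 = 1.03125, R_n = min(1.2×1.03125×0.375×65, 2.4×0.75×0.375×65) = 30.164 kips/bolt; interior L_c = 2.25 − 0.8125 = 1.4375, R_n = 42.047 kips/bolt. φR_n = 0.75 × (3×30.164 + 6×42.047) = 257.1 kips.
Block shear: shear path 2×[1.4375+2×2.25] = 2×5.9375 in, A_gv = 4.4531, A_nv = 2×(5.9375 − 2.5×0.875)×0.375 = 2.8125 in²; tension across gage: (4.875 − 2×0.875)×0.375 = 1.1719 in². R_n = min(0.6×65×2.8125, 0.6×50×4.4531) + 1.0×65×1.1719 = min(109.69, 133.59) + 76.174 = 185.86 kips. φR_n = 0.75 × 185.86 = 139.4 kips.
Governing: min(250.5, 257.1, 139.4) = 139.4 kips → block shear.

139.4 kips (block shear governs)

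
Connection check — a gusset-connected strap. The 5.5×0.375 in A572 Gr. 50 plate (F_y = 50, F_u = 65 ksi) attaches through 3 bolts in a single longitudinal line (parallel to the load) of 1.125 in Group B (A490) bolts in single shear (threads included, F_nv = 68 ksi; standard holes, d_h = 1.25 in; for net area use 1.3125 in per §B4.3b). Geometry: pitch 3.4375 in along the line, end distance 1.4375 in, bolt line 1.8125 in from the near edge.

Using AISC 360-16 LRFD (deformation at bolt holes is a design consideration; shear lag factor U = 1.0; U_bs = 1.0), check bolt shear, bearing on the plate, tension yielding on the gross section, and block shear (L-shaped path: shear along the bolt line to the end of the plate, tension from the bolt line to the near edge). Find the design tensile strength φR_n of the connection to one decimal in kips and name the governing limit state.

76.3 kips (block shear governs)

Bolt shear: A_b = π(1.125)²/4 = 0.99402 in². φR_n = 0.75 × 68 × 0.99402 × 3 × 1 = 152.1 kips.
Bearing (0.375 in plate, F_u = 65 ksi): end bolts L_c = 1.4375 − 1.25/2 = 0.8125, R_n = min(1.2×0.8125×0.375×65, 2.4×1.125×0.375×65) = 23.766 kips/bolt; interior L_c = 3.4375 − 1.25 = 2.1875, R_n = 63.984 kips/bolt. φR_n = 0.75 × (1×23.766 + 2×63.984) = 113.8 kips.
Tension yield (gross): A_g = 5.5×0.375 = 2.0625 in². φR_n = 0.90 × 50 × 2.0625 = 92.8 kips.
Block shear: shear path 1×[1.4375+2×3.4375] = 1×8.3125 in, A_gv = 3.1172, A_nv = 1×(8.3125 − 2.5×1.3125)×0.375 = 1.8867 in²; tension to near edge: (1.8125 − 0.5×1.3125)×0.375 = 0.43359 in². R_n = min(0.6×65×1.8867, 0.6×50×3.1172) + 1.0×65×0.43359 = min(73.581, 93.516) + 28.183 = 101.76 kips. φR_n = 0.75 × 101.76 = 76.3 kips.
Governing: min(152.1, 113.8, 92.8, 76.3) = 76.3 kips → block shear.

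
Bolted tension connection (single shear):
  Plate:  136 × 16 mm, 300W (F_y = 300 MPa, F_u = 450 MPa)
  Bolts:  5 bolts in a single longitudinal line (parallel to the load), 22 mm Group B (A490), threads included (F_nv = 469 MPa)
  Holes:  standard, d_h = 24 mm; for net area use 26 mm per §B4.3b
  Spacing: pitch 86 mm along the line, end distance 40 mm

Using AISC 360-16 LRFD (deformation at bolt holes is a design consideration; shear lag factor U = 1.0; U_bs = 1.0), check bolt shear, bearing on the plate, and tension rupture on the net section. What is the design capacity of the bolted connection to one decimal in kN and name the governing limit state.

594.0 kN (net-section rupture governs)

Bolt shear: A_b = π(22)²/4 = 380.13 mm². φR_n = 0.75 × 469 × 380.13 × 5 × 1 = 668.6 kN.
Bearing (16 mm plate, F_u = 450 MPa): end bolts L_c = 40 − 24/2 = 28, R_n = min(1.2×28×16×450, 2.4×22×16×450) = 241.92 kN/bolt; interior L_c = 86 − 24 = 62, R_n = 380.16 kN/bolt. φR_n = 0.75 × (1×241.92 + 4×380.16) = 1321.9 kN.
Tension rupture (net): A_n = (136 − 1×26)×16 = 1760 mm² (U = 1.0, A_e = A_n). φR_n = 0.75 × 450 × 1760 = 594.0 kN.
Governing: min(668.6, 1321.9, 594.0) = 594.0 kN → net-section rupture.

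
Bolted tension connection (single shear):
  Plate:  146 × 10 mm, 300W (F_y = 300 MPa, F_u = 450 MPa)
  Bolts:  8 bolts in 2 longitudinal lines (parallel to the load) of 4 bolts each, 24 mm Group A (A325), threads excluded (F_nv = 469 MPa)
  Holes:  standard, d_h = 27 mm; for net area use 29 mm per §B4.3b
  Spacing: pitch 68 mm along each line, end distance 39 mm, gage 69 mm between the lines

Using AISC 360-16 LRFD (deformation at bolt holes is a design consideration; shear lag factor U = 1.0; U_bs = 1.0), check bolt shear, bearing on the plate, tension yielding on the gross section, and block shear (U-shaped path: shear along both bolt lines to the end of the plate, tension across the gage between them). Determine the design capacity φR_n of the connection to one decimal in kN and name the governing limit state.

394.2 kN (gross-section yield governs)

Bolt shear: A_b = π(24)²/4 = 452.39 mm². φR_n = 0.75 × 469 × 452.39 × 8 × 1 = 1273.0 kN.
Bearing (10 mm plate, F_u = 450 MPa): end bolts L_c = 39 − 27/2 = 25.5, R_n = min(1.2×25.5×10×450, 2.4×24×10×450) = 137.7 kN/bolt; interior L_c = 68 − 27 = 41, R_n = 221.4 kN/bolt. φR_n = 0.75 × (2×137.7 + 6×221.4) = 1202.9 kN.
Tension yield (gross): A_g = 146×10 = 1460 mm². φR_n = 0.90 × 300 × 1460 = 394.2 kN.
Block shear: shear path 2×[39+3×68] = 2×243 mm, A_gv = 4860, A_nv = 2×(243 − 3.5×29)×10 = 2830 mm²; tension across gage: (69 − 1×29)×10 = 400 mm². R_n = min(0.6×450×2830, 0.6×300×4860) + 1.0×450×400 = min(764.1, 874.8) + 180 = 944.1 kN. φR_n = 0.75 × 944.1 = 708.1 kN.
Governing: min(1273.0, 1202.9, 394.2, 708.1) = 394.2 kN → gross-section yield.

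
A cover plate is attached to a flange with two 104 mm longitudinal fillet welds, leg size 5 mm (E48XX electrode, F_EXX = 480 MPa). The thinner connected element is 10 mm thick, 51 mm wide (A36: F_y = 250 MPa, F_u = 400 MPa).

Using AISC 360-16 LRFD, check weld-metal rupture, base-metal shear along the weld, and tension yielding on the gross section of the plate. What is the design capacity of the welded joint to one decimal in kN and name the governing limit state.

Weld metal: throat = 0.707×5 = 3.535 mm, L = 2×104 = 208 mm. φR_n = 0.75 × 0.6 × 480 × 3.535 × 208 = 158.8 kN.
Base metal shear (10 mm plate): yield φR_n = 1.0×0.6×250×10×208 = 312.0 kN; rupture φR_n = 0.75×0.6×400×10×208 = 374.4 kN; take 312.0 kN (yield).
Tension yield (gross): A_g = 51×10 = 510 mm². φR_n = 0.90 × 250 × 510 = 114.8 kN.
Governing: min(158.8, 312.0, 114.8) = 114.8 kN → gross-section yield.

114.8 kN (gross-section yield governs)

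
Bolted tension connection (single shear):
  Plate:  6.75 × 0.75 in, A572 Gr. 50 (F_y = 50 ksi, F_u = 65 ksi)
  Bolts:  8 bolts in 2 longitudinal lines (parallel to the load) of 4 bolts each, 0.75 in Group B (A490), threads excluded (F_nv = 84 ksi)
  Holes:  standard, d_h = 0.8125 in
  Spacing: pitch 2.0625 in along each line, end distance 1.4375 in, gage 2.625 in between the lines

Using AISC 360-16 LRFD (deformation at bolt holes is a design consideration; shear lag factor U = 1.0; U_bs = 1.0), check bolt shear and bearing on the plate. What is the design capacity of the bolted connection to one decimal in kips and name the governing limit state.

Bolt shear: A_b = π(0.75)²/4 = 0.44179 in². φR_n = 0.75 × 84 × 0.44179 × 8 × 1 = 222.7 kips.
Bearing (0.75 in plate, F_u = 65 ksi): end bolts L_c = 1.4375 − 0.8125/2 = 1.03125, R_n = min(1.2×1.03125×0.75×65, 2.4×0.75×0.75×65) = 60.328 kips/bolt; interior L_c = 2.0625 − 0.8125 = 1.25, R_n = 73.125 kips/bolt. φR_n = 0.75 × (2×60.328 + 6×73.125) = 419.6 kips.
Governing: min(222.7, 419.6) = 222.7 kips → bolt shear.

222.7 kips (bolt shear governs)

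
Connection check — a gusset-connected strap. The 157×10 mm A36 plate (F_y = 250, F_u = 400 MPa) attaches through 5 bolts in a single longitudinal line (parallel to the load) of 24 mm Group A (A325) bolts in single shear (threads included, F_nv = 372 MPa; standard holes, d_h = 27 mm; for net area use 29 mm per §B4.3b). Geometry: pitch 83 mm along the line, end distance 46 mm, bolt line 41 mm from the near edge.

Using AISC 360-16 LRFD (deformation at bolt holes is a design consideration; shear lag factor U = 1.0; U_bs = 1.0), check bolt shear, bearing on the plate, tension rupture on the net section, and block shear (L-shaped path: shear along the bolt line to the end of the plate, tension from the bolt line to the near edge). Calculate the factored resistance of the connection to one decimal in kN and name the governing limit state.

384.0 kN (net-section rupture governs)

Bolt shear: A_b = π(24)²/4 = 452.39 mm². φR_n = 0.75 × 372 × 452.39 × 5 × 1 = 631.1 kN.
Bearing (10 mm plate, F_u = 400 MPa): end bolts L_c = 46 − 27/2 = 32.5, R_n = min(1.2×32.5×10×400, 2.4×24×10×400) = 156 kN/bolt; interior L_c = 83 − 27 = 56, R_n = 230.4 kN/bolt. φR_n = 0.75 × (1×156 + 4×230.4) = 808.2 kN.
Tension rupture (net): A_n = (157 − 1×29)×10 = 1280 mm² (U = 1.0, A_e = A_n). φR_n = 0.75 × 400 × 1280 = 384.0 kN.
Block shear: shear path 1×[46+4×83] = 1×378 mm, A_gv = 3780, A_nv = 1×(378 − 4.5×29)×10 = 2475 mm²; tension to near edge: (41 − 0.5×29)×10 = 265 mm². R_n = min(0.6×400×2475, 0.6×250×3780) + 1.0×400×265 = min(594, 567) + 106 = 673 kN. φR_n = 0.75 × 673 = 504.8 kN.
Governing: min(631.1, 808.2, 384.0, 504.8) = 384.0 kN → net-section rupture.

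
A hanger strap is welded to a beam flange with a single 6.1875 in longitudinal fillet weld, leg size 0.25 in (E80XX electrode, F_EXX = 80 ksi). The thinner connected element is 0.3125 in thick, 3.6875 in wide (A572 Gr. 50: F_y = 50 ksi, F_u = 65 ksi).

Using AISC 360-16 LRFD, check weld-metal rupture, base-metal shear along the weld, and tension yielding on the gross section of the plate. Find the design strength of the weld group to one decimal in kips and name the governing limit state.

Weld metal: throat = 0.707×0.25 = 0.17675 in, L = 6.1875 in. φR_n = 0.75 × 0.6 × 80 × 0.17675 × 6.1875 = 39.4 kips.
Base metal shear (0.3125 in plate): yield φR_n = 1.0×0.6×50×0.3125×6.1875 = 58.0 kips; rupture φR_n = 0.75×0.6×65×0.3125×6.1875 = 56.6 kips; take 56.6 kips (rupture).
Tension yield (gross): A_g = 3.6875×0.3125 = 1.1523 in². φR_n = 0.90 × 50 × 1.1523 = 51.9 kips.
Governing: min(39.4, 56.6, 51.9) = 39.4 kips → weld metal.

39.4 kips (weld metal governs)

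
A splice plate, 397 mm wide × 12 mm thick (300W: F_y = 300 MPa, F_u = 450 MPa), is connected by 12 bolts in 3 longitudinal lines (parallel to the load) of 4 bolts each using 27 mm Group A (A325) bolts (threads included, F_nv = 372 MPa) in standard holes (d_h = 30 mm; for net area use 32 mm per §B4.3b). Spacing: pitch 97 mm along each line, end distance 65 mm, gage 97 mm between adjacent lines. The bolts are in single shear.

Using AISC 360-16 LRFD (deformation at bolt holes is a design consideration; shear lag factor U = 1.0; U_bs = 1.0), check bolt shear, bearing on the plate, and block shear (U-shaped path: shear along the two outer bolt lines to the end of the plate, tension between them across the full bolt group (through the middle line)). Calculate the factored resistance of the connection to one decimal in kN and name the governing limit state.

Bolt shear: A_b = π(27)²/4 = 572.56 mm². φR_n = 0.75 × 372 × 572.56 × 12 × 1 = 1916.9 kN.
Bearing (12 mm plate, F_u = 450 MPa): end bolts L_c = 65 − 30/2 = 50, R_n = min(1.2×50×12×450, 2.4×27×12×450) = 324 kN/bolt; interior L_c = 97 − 30 = 67, R_n = 349.92 kN/bolt. φR_n = 0.75 × (3×324 + 9×349.92) = 3091.0 kN.
Block shear: shear path 2×[65+3×97] = 2×356 mm, A_gv = 8544, A_nv = 2×(356 − 3.5×32)×12 = 5856 mm²; tension across gage: (194 − 2×32)×12 = 1560 mm². R_n = min(0.6×450×5856, 0.6×300×8544) + 1.0×450×1560 = min(1581.1, 1537.9) + 702 = 2239.9 kN. φR_n = 0.75 × 2239.9 = 1679.9 kN.
Governing: min(1916.9, 3091.0, 1679.9) = 1679.9 kN → block shear.

1679.9 kN (block shear governs)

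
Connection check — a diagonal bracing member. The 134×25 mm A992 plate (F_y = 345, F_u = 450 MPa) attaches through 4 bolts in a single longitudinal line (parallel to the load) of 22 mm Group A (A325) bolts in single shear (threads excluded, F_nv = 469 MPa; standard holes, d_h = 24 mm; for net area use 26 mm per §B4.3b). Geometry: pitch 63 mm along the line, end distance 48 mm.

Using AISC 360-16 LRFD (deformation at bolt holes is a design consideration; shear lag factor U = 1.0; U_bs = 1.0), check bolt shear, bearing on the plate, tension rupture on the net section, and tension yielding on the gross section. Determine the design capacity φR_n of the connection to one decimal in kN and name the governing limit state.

Bolt shear: A_b = π(22)²/4 = 380.13 mm². φR_n = 0.75 × 469 × 380.13 × 4 × 1 = 534.8 kN.
Bearing (25 mm plate, F_u = 450 MPa): end bolts L_c = 48 − 24/2 = 36, R_n = min(1.2×36×25×450, 2.4×22×25×450) = 486 kN/bolt; interior L_c = 63 − 24 = 39, R_n = 526.5 kN/bolt. φR_n = 0.75 × (1×486 + 3×526.5) = 1549.1 kN.
Tension rupture (net): A_n = (134 − 1×26)×25 = 2700 mm² (U = 1.0, A_e = A_n). φR_n = 0.75 × 450 × 2700 = 911.3 kN.
Tension yield (gross): A_g = 134×25 = 3350 mm². φR_n = 0.90 × 345 × 3350 = 1040.2 kN.
Governing: min(534.8, 1549.1, 911.3, 1040.2) = 534.8 kN → bolt shear.

534.8 kN (bolt shear governs)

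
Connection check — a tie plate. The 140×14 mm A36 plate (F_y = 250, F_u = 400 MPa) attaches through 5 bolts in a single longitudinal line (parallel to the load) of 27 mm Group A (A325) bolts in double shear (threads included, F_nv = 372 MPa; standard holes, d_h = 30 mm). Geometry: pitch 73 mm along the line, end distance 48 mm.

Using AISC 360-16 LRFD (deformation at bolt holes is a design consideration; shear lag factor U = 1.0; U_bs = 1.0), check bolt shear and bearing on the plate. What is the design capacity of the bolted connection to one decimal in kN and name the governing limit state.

Bolt shear: A_b = π(27)²/4 = 572.56 mm². φR_n = 0.75 × 372 × 572.56 × 5 × 2 = 1597.4 kN.
Bearing (14 mm plate, F_u = 400 MPa): end bolts L_c = 48 − 30/2 = 33, R_n = min(1.2×33×14×400, 2.4×27×14×400) = 221.76 kN/bolt; interior L_c = 73 − 30 = 43, R_n = 288.96 kN/bolt. φR_n = 0.75 × (1×221.76 + 4×288.96) = 1033.2 kN.
Governing: min(1597.4, 1033.2) = 1033.2 kN → bearing.

1033.2 kN (bearing governs)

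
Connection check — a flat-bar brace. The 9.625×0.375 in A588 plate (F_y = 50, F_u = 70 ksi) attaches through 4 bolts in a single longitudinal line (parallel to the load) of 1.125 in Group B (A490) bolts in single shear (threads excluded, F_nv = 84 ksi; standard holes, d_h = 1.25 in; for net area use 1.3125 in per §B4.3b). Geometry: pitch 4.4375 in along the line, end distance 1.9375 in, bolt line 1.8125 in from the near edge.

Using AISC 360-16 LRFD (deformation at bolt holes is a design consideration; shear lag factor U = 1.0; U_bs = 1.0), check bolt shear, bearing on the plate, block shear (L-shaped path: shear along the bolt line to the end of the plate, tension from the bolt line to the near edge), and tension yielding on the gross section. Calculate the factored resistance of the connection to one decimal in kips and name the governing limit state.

148.6 kips (block shear governs)

Bolt shear: A_b = π(1.125)²/4 = 0.99402 in². φR_n = 0.75 × 84 × 0.99402 × 4 × 1 = 250.5 kips.
Bearing (0.375 in plate, F_u = 70 ksi): end bolts L_c = 1.9375 − 1.25/2 = 1.3125, R_n = min(1.2×1.3125×0.375×70, 2.4×1.125×0.375×70) = 41.344 kips/bolt; interior L_c = 4.4375 − 1.25 = 3.1875, R_n = 70.875 kips/bolt. φR_n = 0.75 × (1×41.344 + 3×70.875) = 190.5 kips.
Block shear: shear path 1×[1.9375+3×4.4375] = 1×15.25 in, A_gv = 5.7188, A_nv = 1×(15.25 − 3.5×1.3125)×0.375 = 3.9961 in²; tension to near edge: (1.8125 − 0.5×1.3125)×0.375 = 0.43359 in². R_n = min(0.6×70×3.9961, 0.6×50×5.7188) + 1.0×70×0.43359 = min(167.84, 171.56) + 30.351 = 198.19 kips. φR_n = 0.75 × 198.19 = 148.6 kips.
Tension yield (gross): A_g = 9.625×0.375 = 3.6094 in². φR_n = 0.90 × 50 × 3.6094 = 162.4 kips.
Governing: min(250.5, 190.5, 148.6, 162.4) = 148.6 kips → block shear.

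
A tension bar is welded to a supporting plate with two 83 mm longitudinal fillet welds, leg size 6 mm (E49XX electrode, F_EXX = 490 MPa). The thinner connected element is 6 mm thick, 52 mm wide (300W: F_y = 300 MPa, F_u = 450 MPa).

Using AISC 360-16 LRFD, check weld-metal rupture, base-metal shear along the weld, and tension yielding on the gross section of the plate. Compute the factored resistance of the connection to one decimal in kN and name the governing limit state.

Weld metal: throat = 0.707×6 = 4.242 mm, L = 2×83 = 166 mm. φR_n = 0.75 × 0.6 × 490 × 4.242 × 166 = 155.3 kN.
Base metal shear (6 mm plate): yield φR_n = 1.0×0.6×300×6×166 = 179.3 kN; rupture φR_n = 0.75×0.6×450×6×166 = 201.7 kN; take 179.3 kN (yield).
Tension yield (gross): A_g = 52×6 = 312 mm². φR_n = 0.90 × 300 × 312 = 84.2 kN.
Governing: min(155.3, 179.3, 84.2) = 84.2 kN → gross-section yield.

84.2 kN (gross-section yield governs)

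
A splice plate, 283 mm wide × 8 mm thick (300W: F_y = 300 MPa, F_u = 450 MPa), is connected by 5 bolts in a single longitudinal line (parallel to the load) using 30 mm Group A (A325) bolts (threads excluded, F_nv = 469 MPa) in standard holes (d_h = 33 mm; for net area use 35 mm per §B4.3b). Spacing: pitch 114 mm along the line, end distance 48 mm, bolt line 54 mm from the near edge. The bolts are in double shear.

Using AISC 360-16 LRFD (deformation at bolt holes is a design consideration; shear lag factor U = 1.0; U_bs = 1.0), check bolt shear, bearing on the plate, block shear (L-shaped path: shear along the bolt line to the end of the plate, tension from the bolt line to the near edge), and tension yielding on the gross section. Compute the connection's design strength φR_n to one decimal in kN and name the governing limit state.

611.3 kN (gross-section yield governs)

Bolt shear: A_b = π(30)²/4 = 706.86 mm². φR_n = 0.75 × 469 × 706.86 × 5 × 2 = 2486.4 kN.
Bearing (8 mm plate, F_u = 450 MPa): end bolts L_c = 48 − 33/2 = 31.5, R_n = min(1.2×31.5×8×450, 2.4×30×8×450) = 136.08 kN/bolt; interior L_c = 114 − 33 = 81, R_n = 259.2 kN/bolt. φR_n = 0.75 × (1×136.08 + 4×259.2) = 879.7 kN.
Block shear: shear path 1×[48+4×114] = 1×504 mm, A_gv = 4032, A_nv = 1×(504 − 4.5×35)×8 = 2772 mm²; tension to near edge: (54 − 0.5×35)×8 = 292 mm². R_n = min(0.6×450×2772, 0.6×300×4032) + 1.0×450×292 = min(748.44, 725.76) + 131.4 = 857.16 kN. φR_n = 0.75 × 857.16 = 642.9 kN.
Tension yield (gross): A_g = 283×8 = 2264 mm². φR_n = 0.90 × 300 × 2264 = 611.3 kN.
Governing: min(2486.4, 879.7, 642.9, 611.3) = 611.3 kN → gross-section yield.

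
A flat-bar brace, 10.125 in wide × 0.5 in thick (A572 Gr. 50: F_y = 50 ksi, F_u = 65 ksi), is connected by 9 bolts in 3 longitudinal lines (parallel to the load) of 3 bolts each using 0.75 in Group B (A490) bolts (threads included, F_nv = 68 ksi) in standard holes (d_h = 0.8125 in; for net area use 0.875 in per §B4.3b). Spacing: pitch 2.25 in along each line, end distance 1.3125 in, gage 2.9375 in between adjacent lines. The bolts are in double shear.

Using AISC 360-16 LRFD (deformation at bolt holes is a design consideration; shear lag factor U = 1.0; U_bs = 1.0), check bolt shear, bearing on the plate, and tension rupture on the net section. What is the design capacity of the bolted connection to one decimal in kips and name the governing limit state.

182.8 kips (net-section rupture governs)

Bolt shear: A_b = π(0.75)²/4 = 0.44179 in². φR_n = 0.75 × 68 × 0.44179 × 9 × 2 = 405.6 kips.
Bearing (0.5 in plate, F_u = 65 ksi): end bolts L_c = 1.3125 − 0.8125/2 = 0.90625, R_n = min(1.2×0.90625×0.5×65, 2.4×0.75×0.5×65) = 35.344 kips/bolt; interior L_c = 2.25 − 0.8125 = 1.4375, R_n = 56.063 kips/bolt. φR_n = 0.75 × (3×35.344 + 6×56.063) = 331.8 kips.
Tension rupture (net): A_n = (10.125 − 3×0.875)×0.5 = 3.75 in² (U = 1.0, A_e = A_n). φR_n = 0.75 × 65 × 3.75 = 182.8 kips.
Governing: min(405.6, 331.8, 182.8) = 182.8 kips → net-section rupture.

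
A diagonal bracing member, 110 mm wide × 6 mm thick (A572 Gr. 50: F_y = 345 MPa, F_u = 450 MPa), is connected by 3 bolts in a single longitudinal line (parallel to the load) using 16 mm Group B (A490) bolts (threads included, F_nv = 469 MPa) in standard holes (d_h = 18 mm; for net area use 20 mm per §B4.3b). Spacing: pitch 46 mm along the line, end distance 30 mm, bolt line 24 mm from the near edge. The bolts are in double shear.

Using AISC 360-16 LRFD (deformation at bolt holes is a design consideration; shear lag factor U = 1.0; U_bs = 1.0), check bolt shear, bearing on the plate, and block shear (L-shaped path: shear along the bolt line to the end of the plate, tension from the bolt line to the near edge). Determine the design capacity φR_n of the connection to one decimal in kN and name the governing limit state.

115.8 kN (block shear governs)

Bolt shear: A_b = π(16)²/4 = 201.06 mm². φR_n = 0.75 × 469 × 201.06 × 3 × 2 = 424.3 kN.
Bearing (6 mm plate, F_u = 450 MPa): end bolts L_c = 30 − 18/2 = 21, R_n = min(1.2×21×6×450, 2.4×16×6×450) = 68.04 kN/bolt; interior L_c = 46 − 18 = 28, R_n = 90.72 kN/bolt. φR_n = 0.75 × (1×68.04 + 2×90.72) = 187.1 kN.
Block shear: shear path 1×[30+2×46] = 1×122 mm, A_gv = 732, A_nv = 1×(122 − 2.5×20)×6 = 432 mm²; tension to near edge: (24 − 0.5×20)×6 = 84 mm². R_n = min(0.6×450×432, 0.6×345×732) + 1.0×450×84 = min(116.64, 151.52) + 37.8 = 154.44 kN. φR_n = 0.75 × 154.44 = 115.8 kN.
Governing: min(424.3, 187.1, 115.8) = 115.8 kN → block shear.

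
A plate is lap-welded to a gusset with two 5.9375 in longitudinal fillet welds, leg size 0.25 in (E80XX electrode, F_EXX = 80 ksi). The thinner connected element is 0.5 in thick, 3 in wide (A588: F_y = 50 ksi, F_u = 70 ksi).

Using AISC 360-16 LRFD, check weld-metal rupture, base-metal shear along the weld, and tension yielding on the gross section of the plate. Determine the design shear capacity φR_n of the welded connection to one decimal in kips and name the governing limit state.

67.5 kips (gross-section yield governs)

Weld metal: throat = 0.707×0.25 = 0.17675 in, L = 2×5.9375 = 11.875 in. φR_n = 0.75 × 0.6 × 80 × 0.17675 × 11.875 = 75.6 kips.
Base metal shear (0.5 in plate): yield φR_n = 1.0×0.6×50×0.5×11.875 = 178.1 kips; rupture φR_n = 0.75×0.6×70×0.5×11.875 = 187.0 kips; take 178.1 kips (yield).
Tension yield (gross): A_g = 3×0.5 = 1.5 in². φR_n = 0.90 × 50 × 1.5 = 67.5 kips.
Governing: min(75.6, 178.1, 67.5) = 67.5 kips → gross-section yield.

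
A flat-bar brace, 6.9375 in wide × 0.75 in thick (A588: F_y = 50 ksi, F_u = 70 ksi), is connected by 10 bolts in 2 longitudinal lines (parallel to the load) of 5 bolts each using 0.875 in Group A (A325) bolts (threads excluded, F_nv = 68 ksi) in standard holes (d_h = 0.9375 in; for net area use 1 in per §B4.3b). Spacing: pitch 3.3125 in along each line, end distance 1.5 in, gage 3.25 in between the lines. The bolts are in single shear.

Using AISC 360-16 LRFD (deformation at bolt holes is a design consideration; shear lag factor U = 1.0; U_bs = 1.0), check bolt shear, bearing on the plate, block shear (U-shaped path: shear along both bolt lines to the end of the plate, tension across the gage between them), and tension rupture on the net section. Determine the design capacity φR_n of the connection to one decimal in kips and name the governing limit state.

Bolt shear: A_b = π(0.875)²/4 = 0.60132 in². φR_n = 0.75 × 68 × 0.60132 × 10 × 1 = 306.7 kips.
Bearing (0.75 in plate, F_u = 70 ksi): end bolts L_c = 1.5 − 0.9375/2 = 1.03125, R_n = min(1.2×1.03125×0.75×70, 2.4×0.875×0.75×70) = 64.969 kips/bolt; interior L_c = 3.3125 − 0.9375 = 2.375, R_n = 110.25 kips/bolt. φR_n = 0.75 × (2×64.969 + 8×110.25) = 759.0 kips.
Block shear: shear path 2×[1.5+4×3.3125] = 2×14.75 in, A_gv = 22.125, A_nv = 2×(14.75 − 4.5×1)×0.75 = 15.375 in²; tension across gage: (3.25 − 1×1)×0.75 = 1.6875 in². R_n = min(0.6×70×15.375, 0.6×50×22.125) + 1.0×70×1.6875 = min(645.75, 663.75) + 118.13 = 763.88 kips. φR_n = 0.75 × 763.88 = 572.9 kips.
Tension rupture (net): A_n = (6.9375 − 2×1)×0.75 = 3.7031 in² (U = 1.0, A_e = A_n). φR_n = 0.75 × 70 × 3.7031 = 194.4 kips.
Governing: min(306.7, 759.0, 572.9, 194.4) = 194.4 kips → net-section rupture.

194.4 kips (net-section rupture governs)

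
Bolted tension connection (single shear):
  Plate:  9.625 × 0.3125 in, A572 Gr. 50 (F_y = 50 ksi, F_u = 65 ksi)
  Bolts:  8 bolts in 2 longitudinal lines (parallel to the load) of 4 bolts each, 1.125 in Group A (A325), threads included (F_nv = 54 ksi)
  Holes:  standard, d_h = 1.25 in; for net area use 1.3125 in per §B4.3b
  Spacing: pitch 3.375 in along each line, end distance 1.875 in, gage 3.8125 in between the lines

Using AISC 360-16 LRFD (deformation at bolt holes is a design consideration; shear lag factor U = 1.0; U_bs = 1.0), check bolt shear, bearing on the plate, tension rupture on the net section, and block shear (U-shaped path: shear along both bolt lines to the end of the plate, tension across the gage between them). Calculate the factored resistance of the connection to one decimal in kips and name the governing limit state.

Bolt shear: A_b = π(1.125)²/4 = 0.99402 in². φR_n = 0.75 × 54 × 0.99402 × 8 × 1 = 322.1 kips.
Bearing (0.3125 in plate, F_u = 65 ksi): end bolts L_c = 1.875 − 1.25/2 = 1.25, R_n = min(1.2×1.25×0.3125×65, 2.4×1.125×0.3125×65) = 30.469 kips/bolt; interior L_c = 3.375 − 1.25 = 2.125, R_n = 51.797 kips/bolt. φR_n = 0.75 × (2×30.469 + 6×51.797) = 278.8 kips.
Tension rupture (net): A_n = (9.625 − 2×1.3125)×0.3125 = 2.1875 in² (U = 1.0, A_e = A_n). φR_n = 0.75 × 65 × 2.1875 = 106.6 kips.
Block shear: shear path 2×[1.875+3×3.375] = 2×12 in, A_gv = 7.5, A_nv = 2×(12 − 3.5×1.3125)×0.3125 = 4.6289 in²; tension across gage: (3.8125 − 1×1.3125)×0.3125 = 0.78125 in². R_n = min(0.6×65×4.6289, 0.6×50×7.5) + 1.0×65×0.78125 = min(180.53, 225) + 50.781 = 231.31 kips. φR_n = 0.75 × 231.31 = 173.5 kips.
Governing: min(322.1, 278.8, 106.6, 173.5) = 106.6 kips → net-section rupture.

106.6 kips (net-section rupture governs)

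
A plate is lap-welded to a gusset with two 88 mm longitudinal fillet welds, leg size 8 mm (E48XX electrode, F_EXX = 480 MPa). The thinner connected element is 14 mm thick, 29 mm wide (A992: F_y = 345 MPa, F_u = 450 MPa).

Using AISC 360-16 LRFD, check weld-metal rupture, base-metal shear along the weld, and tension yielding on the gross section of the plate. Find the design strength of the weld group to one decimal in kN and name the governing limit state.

Weld metal: throat = 0.707×8 = 5.656 mm, L = 2×88 = 176 mm. φR_n = 0.75 × 0.6 × 480 × 5.656 × 176 = 215.0 kN.
Base metal shear (14 mm plate): yield φR_n = 1.0×0.6×345×14×176 = 510.0 kN; rupture φR_n = 0.75×0.6×450×14×176 = 499.0 kN; take 499.0 kN (rupture).
Tension yield (gross): A_g = 29×14 = 406 mm². φR_n = 0.90 × 345 × 406 = 126.1 kN.
Governing: min(215.0, 499.0, 126.1) = 126.1 kN → gross-section yield.

126.1 kN (gross-section yield governs)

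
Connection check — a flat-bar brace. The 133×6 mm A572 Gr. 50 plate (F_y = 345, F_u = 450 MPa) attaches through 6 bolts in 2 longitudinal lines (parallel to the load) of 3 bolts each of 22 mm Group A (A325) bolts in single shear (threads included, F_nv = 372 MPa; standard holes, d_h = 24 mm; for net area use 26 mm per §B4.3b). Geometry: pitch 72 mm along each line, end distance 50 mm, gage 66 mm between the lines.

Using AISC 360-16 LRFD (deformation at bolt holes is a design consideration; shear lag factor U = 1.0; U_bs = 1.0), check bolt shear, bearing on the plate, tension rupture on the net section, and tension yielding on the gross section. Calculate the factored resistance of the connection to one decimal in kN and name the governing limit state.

Bolt shear: A_b = π(22)²/4 = 380.13 mm². φR_n = 0.75 × 372 × 380.13 × 6 × 1 = 636.3 kN.
Bearing (6 mm plate, F_u = 450 MPa): end bolts L_c = 50 − 24/2 = 38, R_n = min(1.2×38×6×450, 2.4×22×6×450) = 123.12 kN/bolt; interior L_c = 72 − 24 = 48, R_n = 142.56 kN/bolt. φR_n = 0.75 × (2×123.12 + 4×142.56) = 612.4 kN.
Tension rupture (net): A_n = (133 − 2×26)×6 = 486 mm² (U = 1.0, A_e = A_n). φR_n = 0.75 × 450 × 486 = 164.0 kN.
Tension yield (gross): A_g = 133×6 = 798 mm². φR_n = 0.90 × 345 × 798 = 247.8 kN.
Governing: min(636.3, 612.4, 164.0, 247.8) = 164.0 kN → net-section rupture.

164.0 kN (net-section rupture governs)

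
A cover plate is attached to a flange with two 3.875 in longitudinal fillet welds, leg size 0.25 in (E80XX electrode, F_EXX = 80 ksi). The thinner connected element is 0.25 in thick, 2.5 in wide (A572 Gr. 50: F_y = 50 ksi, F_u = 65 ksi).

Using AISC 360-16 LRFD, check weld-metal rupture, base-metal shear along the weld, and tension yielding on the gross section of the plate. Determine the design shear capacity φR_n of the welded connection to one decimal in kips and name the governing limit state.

Weld metal: throat = 0.707×0.25 = 0.17675 in, L = 2×3.875 = 7.75 in. φR_n = 0.75 × 0.6 × 80 × 0.17675 × 7.75 = 49.3 kips.
Base metal shear (0.25 in plate): yield φR_n = 1.0×0.6×50×0.25×7.75 = 58.1 kips; rupture φR_n = 0.75×0.6×65×0.25×7.75 = 56.7 kips; take 56.7 kips (rupture).
Tension yield (gross): A_g = 2.5×0.25 = 0.625 in². φR_n = 0.90 × 50 × 0.625 = 28.1 kips.
Governing: min(49.3, 56.7, 28.1) = 28.1 kips → gross-section yield.

28.1 kips (gross-section yield governs)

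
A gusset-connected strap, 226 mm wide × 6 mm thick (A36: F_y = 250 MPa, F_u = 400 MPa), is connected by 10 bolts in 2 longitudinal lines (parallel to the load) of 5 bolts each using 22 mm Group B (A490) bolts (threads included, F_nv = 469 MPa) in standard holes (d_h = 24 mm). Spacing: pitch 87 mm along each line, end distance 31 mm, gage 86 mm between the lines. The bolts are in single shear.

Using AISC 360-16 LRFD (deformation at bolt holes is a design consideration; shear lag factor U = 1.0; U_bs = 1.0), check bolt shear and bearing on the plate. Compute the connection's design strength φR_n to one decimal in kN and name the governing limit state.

842.4 kN (bearing governs)

Bolt shear: A_b = π(22)²/4 = 380.13 mm². φR_n = 0.75 × 469 × 380.13 × 10 × 1 = 1337.1 kN.
Bearing (6 mm plate, F_u = 400 MPa): end bolts L_c = 31 − 24/2 = 19, R_n = min(1.2×19×6×400, 2.4×22×6×400) = 54.72 kN/bolt; interior L_c = 87 − 24 = 63, R_n = 126.72 kN/bolt. φR_n = 0.75 × (2×54.72 + 8×126.72) = 842.4 kN.
Governing: min(1337.1, 842.4) = 842.4 kN → bearing.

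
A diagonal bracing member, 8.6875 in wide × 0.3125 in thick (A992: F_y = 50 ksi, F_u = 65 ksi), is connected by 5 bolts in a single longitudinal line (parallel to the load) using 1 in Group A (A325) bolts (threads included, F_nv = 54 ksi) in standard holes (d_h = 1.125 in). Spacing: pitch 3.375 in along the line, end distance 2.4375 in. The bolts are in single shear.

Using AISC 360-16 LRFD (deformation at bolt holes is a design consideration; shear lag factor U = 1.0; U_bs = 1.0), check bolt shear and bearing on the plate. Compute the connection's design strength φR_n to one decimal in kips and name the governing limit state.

159.0 kips (bolt shear governs)

Bolt shear: A_b = π(1)²/4 = 0.7854 in². φR_n = 0.75 × 54 × 0.7854 × 5 × 1 = 159.0 kips.
Bearing (0.3125 in plate, F_u = 65 ksi): end bolts L_c = 2.4375 − 1.125/2 = 1.875, R_n = min(1.2×1.875×0.3125×65, 2.4×1×0.3125×65) = 45.703 kips/bolt; interior L_c = 3.375 − 1.125 = 2.25, R_n = 48.75 kips/bolt. φR_n = 0.75 × (1×45.703 + 4×48.75) = 180.5 kips.
Governing: min(159.0, 180.5) = 159.0 kips → bolt shear.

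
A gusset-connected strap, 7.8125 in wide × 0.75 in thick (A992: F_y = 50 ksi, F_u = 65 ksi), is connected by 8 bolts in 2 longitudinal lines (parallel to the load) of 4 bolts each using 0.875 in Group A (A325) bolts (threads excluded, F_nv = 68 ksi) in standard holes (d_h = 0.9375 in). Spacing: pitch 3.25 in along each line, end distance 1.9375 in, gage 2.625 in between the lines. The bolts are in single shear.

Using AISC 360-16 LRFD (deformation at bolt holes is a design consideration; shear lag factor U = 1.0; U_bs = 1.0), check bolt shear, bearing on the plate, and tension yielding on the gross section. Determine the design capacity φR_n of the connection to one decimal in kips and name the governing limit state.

Bolt shear: A_b = π(0.875)²/4 = 0.60132 in². φR_n = 0.75 × 68 × 0.60132 × 8 × 1 = 245.3 kips.
Bearing (0.75 in plate, F_u = 65 ksi): end bolts L_c = 1.9375 − 0.9375/2 = 1.46875, R_n = min(1.2×1.46875×0.75×65, 2.4×0.875×0.75×65) = 85.922 kips/bolt; interior L_c = 3.25 − 0.9375 = 2.3125, R_n = 102.38 kips/bolt. φR_n = 0.75 × (2×85.922 + 6×102.38) = 589.6 kips.
Tension yield (gross): A_g = 7.8125×0.75 = 5.8594 in². φR_n = 0.90 × 50 × 5.8594 = 263.7 kips.
Governing: min(245.3, 589.6, 263.7) = 245.3 kips → bolt shear.

245.3 kips (bolt shear governs)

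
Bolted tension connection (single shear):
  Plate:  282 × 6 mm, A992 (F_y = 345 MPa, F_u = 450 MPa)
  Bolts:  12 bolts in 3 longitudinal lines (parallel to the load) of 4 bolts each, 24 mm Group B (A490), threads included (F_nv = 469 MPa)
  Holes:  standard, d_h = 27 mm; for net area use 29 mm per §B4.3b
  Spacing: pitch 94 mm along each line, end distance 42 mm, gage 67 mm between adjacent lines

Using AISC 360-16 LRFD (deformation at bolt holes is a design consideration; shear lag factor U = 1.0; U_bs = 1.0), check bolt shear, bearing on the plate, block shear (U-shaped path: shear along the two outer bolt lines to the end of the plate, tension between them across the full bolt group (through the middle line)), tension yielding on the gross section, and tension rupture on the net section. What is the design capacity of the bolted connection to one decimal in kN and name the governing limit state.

394.9 kN (net-section rupture governs)

Bolt shear: A_b = π(24)²/4 = 452.39 mm². φR_n = 0.75 × 469 × 452.39 × 12 × 1 = 1909.5 kN.
Bearing (6 mm plate, F_u = 450 MPa): end bolts L_c = 42 − 27/2 = 28.5, R_n = min(1.2×28.5×6×450, 2.4×24×6×450) = 92.34 kN/bolt; interior L_c = 94 − 27 = 67, R_n = 155.52 kN/bolt. φR_n = 0.75 × (3×92.34 + 9×155.52) = 1257.5 kN.
Block shear: shear path 2×[42+3×94] = 2×324 mm, A_gv = 3888, A_nv = 2×(324 − 3.5×29)×6 = 2670 mm²; tension across gage: (134 − 2×29)×6 = 456 mm². R_n = min(0.6×450×2670, 0.6×345×3888) + 1.0×450×456 = min(720.9, 804.82) + 205.2 = 926.1 kN. φR_n = 0.75 × 926.1 = 694.6 kN.
Tension yield (gross): A_g = 282×6 = 1692 mm². φR_n = 0.90 × 345 × 1692 = 525.4 kN.
Tension rupture (net): A_n = (282 − 3×29)×6 = 1170 mm² (U = 1.0, A_e = A_n). φR_n = 0.75 × 450 × 1170 = 394.9 kN.
Governing: min(1909.5, 1257.5, 694.6, 525.4, 394.9) = 394.9 kN → net-section rupture.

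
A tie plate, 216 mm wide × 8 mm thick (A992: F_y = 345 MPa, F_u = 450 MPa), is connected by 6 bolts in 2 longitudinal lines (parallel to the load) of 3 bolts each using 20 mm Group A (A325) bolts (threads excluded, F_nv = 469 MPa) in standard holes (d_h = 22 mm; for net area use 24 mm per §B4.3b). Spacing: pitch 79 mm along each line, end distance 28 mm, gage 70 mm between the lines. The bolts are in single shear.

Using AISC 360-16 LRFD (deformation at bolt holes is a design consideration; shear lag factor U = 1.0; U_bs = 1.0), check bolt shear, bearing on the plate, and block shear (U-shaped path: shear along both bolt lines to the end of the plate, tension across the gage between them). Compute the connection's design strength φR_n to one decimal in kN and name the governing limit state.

532.4 kN (block shear governs)

Bolt shear: A_b = π(20)²/4 = 314.16 mm². φR_n = 0.75 × 469 × 314.16 × 6 × 1 = 663.0 kN.
Bearing (8 mm plate, F_u = 450 MPa): end bolts L_c = 28 − 22/2 = 17, R_n = min(1.2×17×8×450, 2.4×20×8×450) = 73.44 kN/bolt; interior L_c = 79 − 22 = 57, R_n = 172.8 kN/bolt. φR_n = 0.75 × (2×73.44 + 4×172.8) = 628.6 kN.
Block shear: shear path 2×[28+2×79] = 2×186 mm, A_gv = 2976, A_nv = 2×(186 − 2.5×24)×8 = 2016 mm²; tension across gage: (70 − 1×24)×8 = 368 mm². R_n = min(0.6×450×2016, 0.6×345×2976) + 1.0×450×368 = min(544.32, 616.03) + 165.6 = 709.92 kN. φR_n = 0.75 × 709.92 = 532.4 kN.
Governing: min(663.0, 628.6, 532.4) = 532.4 kN → block shear.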